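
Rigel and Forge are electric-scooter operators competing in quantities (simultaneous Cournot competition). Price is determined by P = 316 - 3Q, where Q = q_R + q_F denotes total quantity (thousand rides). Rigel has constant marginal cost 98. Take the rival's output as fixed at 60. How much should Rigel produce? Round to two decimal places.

6.33

With the rival's output fixed at 60, Rigel's profit is π_R = (316 - 3·60 - 3q_R)q_R - (98q_R) = (136 - 3q_R)q_R - (98q_R).
∂π_R/∂q_R = 38 - 6q_R = 0, so q_R = 19/3.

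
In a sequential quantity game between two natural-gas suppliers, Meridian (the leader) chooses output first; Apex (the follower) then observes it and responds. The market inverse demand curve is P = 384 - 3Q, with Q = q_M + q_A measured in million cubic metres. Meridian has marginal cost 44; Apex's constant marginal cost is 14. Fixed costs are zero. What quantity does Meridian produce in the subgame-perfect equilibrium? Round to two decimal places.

The follower Apex best-responds to any q_M: π_A = (384 - 3Q)q_A - 14q_A.
Follower FOC: 370 - 3q_M - 6q_A = 0, so q_A(q_M) = (370 - 3q_M)/6.
Meridian substitutes q_A(q_M) into its own profit: π_M = q_M(384 - 3q_M - (370 - 3q_M)/2) - 44q_M = (199 - (3/2)q_M)q_M - 44q_M.
Maximising: ∂π_M/∂q_M = 155 - 3q_M = 0, giving q_M = 155/3.
Then q_A = (370 - 3·(155/3))/6 = 215/6.

51.67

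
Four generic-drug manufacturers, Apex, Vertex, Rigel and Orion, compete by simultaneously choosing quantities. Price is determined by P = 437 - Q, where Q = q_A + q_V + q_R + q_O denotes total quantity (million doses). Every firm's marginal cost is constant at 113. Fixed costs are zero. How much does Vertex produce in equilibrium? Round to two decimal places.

A representative firm's profit is π_i = q_i(437 - Q) - 113q_i.
First-order condition (treating rivals' output as given): 324 - 2q_i - Σ_{j≠i} q_j = 0.
By symmetry each firm produces the same amount; substituting Σ_{j≠i} q_j = 3q_i yields q_i = 324/5.

64.80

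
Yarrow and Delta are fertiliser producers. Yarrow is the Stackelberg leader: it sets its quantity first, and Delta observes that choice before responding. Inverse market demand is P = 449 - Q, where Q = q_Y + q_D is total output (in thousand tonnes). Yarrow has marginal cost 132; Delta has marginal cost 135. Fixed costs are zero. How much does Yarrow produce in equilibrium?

The follower Delta best-responds to any q_Y: π_D = (449 - Q)q_D - 135q_D.
Follower FOC: 314 - q_Y - 2q_D = 0, so q_D(q_Y) = (314 - q_Y)/2.
Yarrow substitutes q_D(q_Y) into its own profit: π_Y = q_Y(449 - q_Y - (314 - q_Y)/2) - 132q_Y = (292 - (1/2)q_Y)q_Y - 132q_Y.
The leader's first-order condition 160 - q_Y = 0 yields q_Y = 160.
Then q_D = (314 - 160)/2 = 77.

160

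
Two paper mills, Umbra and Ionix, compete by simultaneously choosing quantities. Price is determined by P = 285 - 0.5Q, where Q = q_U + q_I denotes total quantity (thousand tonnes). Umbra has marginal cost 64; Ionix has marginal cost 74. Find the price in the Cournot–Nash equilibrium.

Umbra's profit: π_U = (285 - 0.5Q)q_U - (64q_U). Setting ∂π_U/∂q_U = 0: 221 - q_U - (1/2)(q_I) = 0.
Ionix's profit: π_I = (285 - 0.5Q)q_I - (74q_I). Setting ∂π_I/∂q_I = 0: 211 - q_I - (1/2)(q_U) = 0.
Best responses: q_U = (221 - (1/2)q_I), q_I = (211 - (1/2)q_U).
Solving the pair: q_U = 154, q_I = 134.
Total output Q = 288, so price P = 285 - (1/2)·288 = 141.

141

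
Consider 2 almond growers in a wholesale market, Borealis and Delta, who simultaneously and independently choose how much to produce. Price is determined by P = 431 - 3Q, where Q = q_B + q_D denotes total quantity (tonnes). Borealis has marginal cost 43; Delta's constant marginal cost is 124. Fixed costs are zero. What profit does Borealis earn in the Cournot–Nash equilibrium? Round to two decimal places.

8146.70

Borealis's profit: π_B = (431 - 3Q)q_B - (43q_B). Setting ∂π_B/∂q_B = 0: 388 - 6q_B - 3(q_D) = 0.
Delta's first-order condition: 307 - 6q_D - 3(q_B) = 0.
So q_B = (388 - 3q_D)/6 and q_D = (307 - 3q_B)/6.
Substituting one into the other gives q_B = 469/9 and q_D = 226/9.
Price P = 431 - 3·(695/9) = 598/3.
Borealis's profit: (598/3 - 43)·(469/9) = 8146.7037.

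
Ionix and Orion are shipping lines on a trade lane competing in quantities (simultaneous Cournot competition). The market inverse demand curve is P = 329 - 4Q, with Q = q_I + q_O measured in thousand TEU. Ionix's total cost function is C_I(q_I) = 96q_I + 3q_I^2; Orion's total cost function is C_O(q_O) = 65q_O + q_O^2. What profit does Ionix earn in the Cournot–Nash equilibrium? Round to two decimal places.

738.91

Ionix's profit: π_I = (329 - 4Q)q_I - (96q_I + 3q_I²). Setting ∂π_I/∂q_I = 0: 233 - 14q_I - 4(q_O) = 0.
Orion's profit: π_O = (329 - 4Q)q_O - (65q_O + q_O²). Setting ∂π_O/∂q_O = 0: 264 - 10q_O - 4(q_I) = 0.
Rearranging gives the reaction functions q_I = (233 - 4q_O)/14 and q_O = (264 - 4q_I)/10.
Substituting one into the other gives q_I = 637/62 and q_O = 691/31.
Price P = 329 - 4·32.5645 = 198.7419.
Ionix's profit: 198.7419·(637/62) - 96·(637/62) - 3(637/62)² = 738.9134.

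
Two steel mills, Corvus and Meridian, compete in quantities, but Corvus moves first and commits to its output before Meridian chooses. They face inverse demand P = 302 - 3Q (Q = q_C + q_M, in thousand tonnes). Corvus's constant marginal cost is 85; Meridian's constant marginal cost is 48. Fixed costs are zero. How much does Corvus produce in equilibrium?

Solve by backward induction. Given q_C, the follower Meridian maximises π_M = (302 - 3q_C - 3q_M)q_M - 48q_M.
∂π_M/∂q_M = 254 - 3q_C - 6q_M = 0 gives the reaction function q_M = (254 - 3q_C)/6.
The leader anticipates this reaction. Substituting into P = 302 - 3Q gives P = 175 - (3/2)q_C, so π_C = (175 - (3/2)q_C)q_C - 85q_C.
Maximising: ∂π_C/∂q_C = 90 - 3q_C = 0, giving q_C = 30.
Then q_M = (254 - 3·30)/6 = 82/3.

30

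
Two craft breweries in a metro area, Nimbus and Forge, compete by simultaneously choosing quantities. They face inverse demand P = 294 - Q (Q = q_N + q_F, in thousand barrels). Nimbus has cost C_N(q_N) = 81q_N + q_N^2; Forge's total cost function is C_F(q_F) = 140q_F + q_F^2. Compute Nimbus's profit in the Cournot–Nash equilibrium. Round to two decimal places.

4330.70

Nimbus's profit: π_N = (294 - Q)q_N - (81q_N + q_N²). Setting ∂π_N/∂q_N = 0: 213 - 4q_N - (q_F) = 0.
Forge's profit: π_F = (294 - Q)q_F - (140q_F + q_F²). Setting ∂π_F/∂q_F = 0: 154 - 4q_F - (q_N) = 0.
Rearranging gives the reaction functions q_N = (213 - q_F)/4 and q_F = (154 - q_N)/4.
Solving the pair: q_N = 698/15, q_F = 403/15.
Price P = 294 - 367/5 = 1103/5.
Nimbus's profit: (1103/5)·(698/15) - 81·(698/15) - (698/15)² = 4330.7022.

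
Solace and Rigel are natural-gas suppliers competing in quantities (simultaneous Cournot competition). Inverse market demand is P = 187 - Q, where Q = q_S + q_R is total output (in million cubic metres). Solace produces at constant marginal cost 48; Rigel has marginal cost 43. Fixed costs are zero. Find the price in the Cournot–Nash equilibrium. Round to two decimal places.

92.67

Solace's profit: π_S = (187 - Q)q_S - (48q_S). Setting ∂π_S/∂q_S = 0: 139 - 2q_S - (q_R) = 0.
Rigel's first-order condition: 144 - 2q_R - (q_S) = 0.
So q_S = (139 - q_R)/2 and q_R = (144 - q_S)/2.
Substituting one into the other gives q_S = 134/3 and q_R = 149/3.
Total output Q = 283/3, so price P = 187 - 283/3 = 278/3.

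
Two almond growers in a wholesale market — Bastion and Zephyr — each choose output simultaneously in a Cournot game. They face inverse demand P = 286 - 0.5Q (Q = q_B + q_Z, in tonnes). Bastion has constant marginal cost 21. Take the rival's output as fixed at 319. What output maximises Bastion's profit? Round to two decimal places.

With the rival's output fixed at 319, Bastion's profit is π_B = (286 - (1/2)·319 - (1/2)q_B)q_B - (21q_B) = (253/2 - (1/2)q_B)q_B - (21q_B).
∂π_B/∂q_B = 211/2 - q_B = 0, so q_B = 211/2.

105.50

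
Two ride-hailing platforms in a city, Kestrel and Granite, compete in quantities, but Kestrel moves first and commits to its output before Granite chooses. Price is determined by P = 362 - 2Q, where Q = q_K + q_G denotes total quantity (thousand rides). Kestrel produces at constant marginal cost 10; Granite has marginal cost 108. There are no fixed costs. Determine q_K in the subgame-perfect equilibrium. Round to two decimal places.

112.50

Solve by backward induction. Given q_K, the follower Granite maximises π_G = (362 - 2q_K - 2q_G)q_G - 108q_G.
∂π_G/∂q_G = 254 - 2q_K - 4q_G = 0 gives the reaction function q_G = (254 - 2q_K)/4.
The leader anticipates this reaction. Substituting into P = 362 - 2Q gives P = 235 - q_K, so π_K = (235 - q_K)q_K - 10q_K.
The leader's first-order condition 225 - 2q_K = 0 yields q_K = 225/2.
Then q_G = (254 - 2·(225/2))/4 = 29/4.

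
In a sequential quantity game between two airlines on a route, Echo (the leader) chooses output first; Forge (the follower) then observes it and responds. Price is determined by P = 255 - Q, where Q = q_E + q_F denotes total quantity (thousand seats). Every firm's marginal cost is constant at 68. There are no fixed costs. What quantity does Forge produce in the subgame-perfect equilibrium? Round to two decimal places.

Solve by backward induction. Given q_E, the follower Forge maximises π_F = (255 - q_E - q_F)q_F - 68q_F.
∂π_F/∂q_F = 187 - q_E - 2q_F = 0 gives the reaction function q_F = (187 - q_E)/2.
The leader anticipates this reaction. Substituting into P = 255 - Q gives P = 323/2 - (1/2)q_E, so π_E = (323/2 - (1/2)q_E)q_E - 68q_E.
The leader's first-order condition 187/2 - q_E = 0 yields q_E = 187/2.
Then q_F = (187 - 187/2)/2 = 187/4.

46.75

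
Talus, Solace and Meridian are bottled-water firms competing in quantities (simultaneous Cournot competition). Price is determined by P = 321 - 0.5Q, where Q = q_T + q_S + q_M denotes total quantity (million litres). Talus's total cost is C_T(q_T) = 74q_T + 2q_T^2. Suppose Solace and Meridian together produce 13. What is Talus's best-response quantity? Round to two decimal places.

48.10

With rivals' combined output fixed at 13, Talus's profit is π_T = (321 - (1/2)·13 - (1/2)q_T)q_T - (74q_T + 2q_T²) = (629/2 - (1/2)q_T)q_T - (74q_T + 2q_T²).
∂π_T/∂q_T = 481/2 - 5q_T = 0, so q_T = 481/10.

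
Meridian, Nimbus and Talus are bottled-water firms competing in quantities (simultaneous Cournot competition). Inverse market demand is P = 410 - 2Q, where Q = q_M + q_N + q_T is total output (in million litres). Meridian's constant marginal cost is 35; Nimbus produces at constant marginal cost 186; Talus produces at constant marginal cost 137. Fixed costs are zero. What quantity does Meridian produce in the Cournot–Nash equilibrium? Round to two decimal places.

Meridian's profit: π_M = (410 - 2Q)q_M - (35q_M). Setting ∂π_M/∂q_M = 0: 375 - 4q_M - 2(q_N + q_T) = 0.
Nimbus's profit: π_N = (410 - 2Q)q_N - (186q_N). Setting ∂π_N/∂q_N = 0: 224 - 4q_N - 2(q_M + q_T) = 0.
Talus's first-order condition: 273 - 4q_T - 2(q_M + q_N) = 0.
Adding the 3 conditions: 872 − 4Q − 4Q = 0, i.e. Q = 109.
Back-substituting: q_M = (375 − 218)/2 = 157/2, q_N = (224 − 218)/2 = 3, q_T = (273 − 218)/2 = 55/2.

78.50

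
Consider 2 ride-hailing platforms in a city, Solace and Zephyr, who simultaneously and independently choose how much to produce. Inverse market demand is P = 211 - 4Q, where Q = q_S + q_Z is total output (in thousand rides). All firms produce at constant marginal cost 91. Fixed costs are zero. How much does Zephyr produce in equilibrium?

10

Each firm earns π_i = (211 - 4Q)q_i - 91q_i.
First-order condition (treating rivals' output as given): 120 - 8q_i - 4q_j = 0.
By symmetry each firm produces the same amount; substituting q_j = q_i yields q_i = 120/12 = 10.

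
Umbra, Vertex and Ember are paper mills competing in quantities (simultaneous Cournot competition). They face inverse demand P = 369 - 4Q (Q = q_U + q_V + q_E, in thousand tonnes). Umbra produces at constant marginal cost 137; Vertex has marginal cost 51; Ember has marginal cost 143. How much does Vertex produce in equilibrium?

31

Umbra's profit: π_U = (369 - 4Q)q_U - (137q_U). Setting ∂π_U/∂q_U = 0: 232 - 8q_U - 4(q_V + q_E) = 0.
Vertex's first-order condition: 318 - 8q_V - 4(q_U + q_E) = 0.
Ember's profit: π_E = (369 - 4Q)q_E - (143q_E). Setting ∂π_E/∂q_E = 0: 226 - 8q_E - 4(q_U + q_V) = 0.
Summing all 3 equations gives 776 − 16Q = 0, hence Q = 97/2.
Back-substituting: q_U = (232 − 194)/4 = 19/2, q_V = (318 − 194)/4 = 31, q_E = (226 − 194)/4 = 8.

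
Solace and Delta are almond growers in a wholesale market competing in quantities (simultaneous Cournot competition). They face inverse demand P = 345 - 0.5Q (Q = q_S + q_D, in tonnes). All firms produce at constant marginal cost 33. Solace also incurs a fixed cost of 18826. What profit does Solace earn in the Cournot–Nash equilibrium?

A representative firm's profit is π_i = q_i(345 - 0.5Q) - 33q_i.
First-order condition (treating rivals' output as given): 312 - q_i - (1/2)q_j = 0.
By symmetry each firm produces the same amount; substituting q_j = q_i yields q_i = 312/(3/2) = 208.
Price P = 345 - (1/2)·416 = 137.
Solace's profit: (137 - 33)·208 - 18826 = 2806.

2806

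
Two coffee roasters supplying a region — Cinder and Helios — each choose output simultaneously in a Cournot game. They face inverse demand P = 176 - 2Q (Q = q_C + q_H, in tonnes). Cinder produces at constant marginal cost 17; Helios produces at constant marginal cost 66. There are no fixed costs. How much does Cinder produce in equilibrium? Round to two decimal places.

Cinder's profit: π_C = (176 - 2Q)q_C - (17q_C). Setting ∂π_C/∂q_C = 0: 159 - 4q_C - 2(q_H) = 0.
Helios's profit: π_H = (176 - 2Q)q_H - (66q_H). Setting ∂π_H/∂q_H = 0: 110 - 4q_H - 2(q_C) = 0.
Best responses: q_C = (159 - 2q_H)/4, q_H = (110 - 2q_C)/4.
Solving the pair: q_C = 104/3, q_H = 61/6.

34.67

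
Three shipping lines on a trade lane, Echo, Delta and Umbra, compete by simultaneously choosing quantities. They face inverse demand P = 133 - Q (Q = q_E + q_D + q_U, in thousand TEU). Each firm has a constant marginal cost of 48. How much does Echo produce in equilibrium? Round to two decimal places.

21.25

Each firm earns π_i = (133 - Q)q_i - 48q_i.
First-order condition (treating rivals' output as given): 85 - 2q_i - Σ_{j≠i} q_j = 0.
By symmetry each firm produces the same amount; substituting Σ_{j≠i} q_j = 2q_i yields q_i = 85/4.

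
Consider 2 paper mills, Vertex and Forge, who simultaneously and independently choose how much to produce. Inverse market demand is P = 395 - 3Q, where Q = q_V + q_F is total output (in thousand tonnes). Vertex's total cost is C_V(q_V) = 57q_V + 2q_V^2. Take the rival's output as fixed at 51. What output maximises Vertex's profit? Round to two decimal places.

With the rival's output fixed at 51, Vertex's profit is π_V = (395 - 3·51 - 3q_V)q_V - (57q_V + 2q_V²) = (242 - 3q_V)q_V - (57q_V + 2q_V²).
∂π_V/∂q_V = 185 - 10q_V = 0, so q_V = 37/2.

18.50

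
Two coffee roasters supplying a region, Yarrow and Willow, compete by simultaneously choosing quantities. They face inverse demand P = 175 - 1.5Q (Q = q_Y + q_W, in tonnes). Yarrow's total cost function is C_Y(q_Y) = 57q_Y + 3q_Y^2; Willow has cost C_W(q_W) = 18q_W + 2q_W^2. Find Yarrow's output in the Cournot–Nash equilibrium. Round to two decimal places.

9.72

Yarrow's profit: π_Y = (175 - 1.5Q)q_Y - (57q_Y + 3q_Y²). Setting ∂π_Y/∂q_Y = 0: 118 - 9q_Y - (3/2)(q_W) = 0.
Willow's first-order condition: 157 - 7q_W - (3/2)(q_Y) = 0.
Best responses: q_Y = (118 - (3/2)q_W)/9, q_W = (157 - (3/2)q_Y)/7.
Substituting one into the other gives q_Y = 9.7202 and q_W = 1648/81.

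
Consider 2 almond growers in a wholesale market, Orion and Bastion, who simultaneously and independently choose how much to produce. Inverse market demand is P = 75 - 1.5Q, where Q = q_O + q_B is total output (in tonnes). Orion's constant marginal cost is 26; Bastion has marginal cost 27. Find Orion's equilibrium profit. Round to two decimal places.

185.19

Orion's profit: π_O = (75 - 1.5Q)q_O - (26q_O). Setting ∂π_O/∂q_O = 0: 49 - 3q_O - (3/2)(q_B) = 0.
Bastion's profit: π_B = (75 - 1.5Q)q_B - (27q_B). Setting ∂π_B/∂q_B = 0: 48 - 3q_B - (3/2)(q_O) = 0.
Best responses: q_O = (49 - (3/2)q_B)/3, q_B = (48 - (3/2)q_O)/3.
Solving the pair: q_O = 100/9, q_B = 94/9.
Price P = 75 - (3/2)·(194/9) = 128/3.
Orion's profit: (128/3 - 26)·(100/9) = 185.1852.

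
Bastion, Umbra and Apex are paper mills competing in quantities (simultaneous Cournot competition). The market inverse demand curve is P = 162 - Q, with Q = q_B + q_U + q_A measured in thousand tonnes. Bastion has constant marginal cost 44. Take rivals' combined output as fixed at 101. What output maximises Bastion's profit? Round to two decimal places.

With rivals' combined output fixed at 101, Bastion's profit is π_B = (162 - 101 - q_B)q_B - (44q_B) = (61 - q_B)q_B - (44q_B).
∂π_B/∂q_B = 17 - 2q_B = 0, so q_B = 17/2.

8.50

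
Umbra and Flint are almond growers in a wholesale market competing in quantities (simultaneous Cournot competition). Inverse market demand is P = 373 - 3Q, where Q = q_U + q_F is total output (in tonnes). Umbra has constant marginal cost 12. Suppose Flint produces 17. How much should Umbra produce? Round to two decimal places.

51.67

With the rival's output fixed at 17, Umbra's profit is π_U = (373 - 3·17 - 3q_U)q_U - (12q_U) = (322 - 3q_U)q_U - (12q_U).
∂π_U/∂q_U = 310 - 6q_U = 0, so q_U = 155/3.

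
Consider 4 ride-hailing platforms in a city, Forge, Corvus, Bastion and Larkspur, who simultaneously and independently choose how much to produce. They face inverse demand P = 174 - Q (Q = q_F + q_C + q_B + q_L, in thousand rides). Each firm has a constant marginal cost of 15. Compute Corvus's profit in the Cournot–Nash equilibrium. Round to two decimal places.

A representative firm's profit is π_i = q_i(174 - Q) - 15q_i.
Setting ∂π_i/∂q_i = 0 with rivals' quantities fixed: 159 - 2q_i - Σ_{j≠i} q_j = 0.
With identical firms every q_j equals q_i, so Σ_{j≠i} q_j = 3q_i and 159 = 5q_i, giving q_i = 159/5.
Price P = 174 - 636/5 = 234/5.
Corvus's profit: (234/5 - 15)·(159/5) = 1011.2400.

1011.24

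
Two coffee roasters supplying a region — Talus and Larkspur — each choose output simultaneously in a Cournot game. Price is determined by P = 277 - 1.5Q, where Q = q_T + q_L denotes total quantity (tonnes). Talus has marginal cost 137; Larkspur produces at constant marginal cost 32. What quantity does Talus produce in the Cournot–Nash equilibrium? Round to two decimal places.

Talus's profit: π_T = (277 - 1.5Q)q_T - (137q_T). Setting ∂π_T/∂q_T = 0: 140 - 3q_T - (3/2)(q_L) = 0.
Larkspur's profit: π_L = (277 - 1.5Q)q_L - (32q_L). Setting ∂π_L/∂q_L = 0: 245 - 3q_L - (3/2)(q_T) = 0.
Best responses: q_T = (140 - (3/2)q_L)/3, q_L = (245 - (3/2)q_T)/3.
Solving the pair: q_T = 70/9, q_L = 700/9.

7.78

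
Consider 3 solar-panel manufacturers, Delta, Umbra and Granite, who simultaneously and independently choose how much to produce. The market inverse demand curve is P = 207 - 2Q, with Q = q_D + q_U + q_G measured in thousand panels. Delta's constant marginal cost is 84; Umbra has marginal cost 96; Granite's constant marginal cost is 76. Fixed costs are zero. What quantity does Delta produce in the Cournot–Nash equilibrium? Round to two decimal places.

Delta's profit: π_D = (207 - 2Q)q_D - (84q_D). Setting ∂π_D/∂q_D = 0: 123 - 4q_D - 2(q_U + q_G) = 0.
Umbra's first-order condition: 111 - 4q_U - 2(q_D + q_G) = 0.
Granite's first-order condition: 131 - 4q_G - 2(q_D + q_U) = 0.
Adding the 3 conditions: 365 − 4Q − 4Q = 0, i.e. Q = 365/8.
Back-substituting: q_D = (123 − 365/4)/2 = 127/8, q_U = (111 − 365/4)/2 = 79/8, q_G = (131 − 365/4)/2 = 159/8.

15.88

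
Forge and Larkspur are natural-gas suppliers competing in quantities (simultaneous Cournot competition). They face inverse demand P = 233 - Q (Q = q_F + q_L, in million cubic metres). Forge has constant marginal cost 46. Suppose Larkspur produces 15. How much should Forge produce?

With the rival's output fixed at 15, Forge's profit is π_F = (233 - 15 - q_F)q_F - (46q_F) = (218 - q_F)q_F - (46q_F).
∂π_F/∂q_F = 172 - 2q_F = 0, so q_F = 86.

86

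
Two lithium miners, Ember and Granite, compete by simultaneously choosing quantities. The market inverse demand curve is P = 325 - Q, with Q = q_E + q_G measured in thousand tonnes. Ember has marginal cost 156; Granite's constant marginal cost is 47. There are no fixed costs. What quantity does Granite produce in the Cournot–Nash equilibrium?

Ember's profit: π_E = (325 - Q)q_E - (156q_E). Setting ∂π_E/∂q_E = 0: 169 - 2q_E - (q_G) = 0.
Granite's profit: π_G = (325 - Q)q_G - (47q_G). Setting ∂π_G/∂q_G = 0: 278 - 2q_G - (q_E) = 0.
Best responses: q_E = (169 - q_G)/2, q_G = (278 - q_E)/2.
Solving the pair: q_E = 20, q_G = 129.

129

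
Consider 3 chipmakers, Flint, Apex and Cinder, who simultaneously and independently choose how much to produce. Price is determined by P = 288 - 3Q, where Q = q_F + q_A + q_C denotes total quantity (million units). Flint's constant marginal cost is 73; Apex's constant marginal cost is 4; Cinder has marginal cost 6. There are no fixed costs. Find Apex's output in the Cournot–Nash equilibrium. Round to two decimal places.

29.58

Flint's profit: π_F = (288 - 3Q)q_F - (73q_F). Setting ∂π_F/∂q_F = 0: 215 - 6q_F - 3(q_A + q_C) = 0.
Apex's first-order condition: 284 - 6q_A - 3(q_F + q_C) = 0.
Cinder's profit: π_C = (288 - 3Q)q_C - (6q_C). Setting ∂π_C/∂q_C = 0: 282 - 6q_C - 3(q_F + q_A) = 0.
Adding the 3 conditions: 781 − 6Q − 6Q = 0, i.e. Q = 781/12.
Back-substituting: q_F = (215 − 781/4)/3 = 79/12, q_A = (284 − 781/4)/3 = 355/12, q_C = (282 − 781/4)/3 = 347/12.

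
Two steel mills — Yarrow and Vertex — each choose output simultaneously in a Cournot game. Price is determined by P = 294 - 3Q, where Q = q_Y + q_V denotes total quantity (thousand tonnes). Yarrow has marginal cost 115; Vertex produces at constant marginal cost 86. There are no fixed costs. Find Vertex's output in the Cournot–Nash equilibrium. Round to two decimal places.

Yarrow's profit: π_Y = (294 - 3Q)q_Y - (115q_Y). Setting ∂π_Y/∂q_Y = 0: 179 - 6q_Y - 3(q_V) = 0.
Vertex's first-order condition: 208 - 6q_V - 3(q_Y) = 0.
Best responses: q_Y = (179 - 3q_V)/6, q_V = (208 - 3q_Y)/6.
Substituting one into the other gives q_Y = 50/3 and q_V = 79/3.

26.33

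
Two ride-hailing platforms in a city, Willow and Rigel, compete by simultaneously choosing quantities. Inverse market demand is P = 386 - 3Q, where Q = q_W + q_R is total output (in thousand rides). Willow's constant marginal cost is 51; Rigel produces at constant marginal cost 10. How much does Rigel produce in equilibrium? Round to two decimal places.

Willow's profit: π_W = (386 - 3Q)q_W - (51q_W). Setting ∂π_W/∂q_W = 0: 335 - 6q_W - 3(q_R) = 0.
Rigel's profit: π_R = (386 - 3Q)q_R - (10q_R). Setting ∂π_R/∂q_R = 0: 376 - 6q_R - 3(q_W) = 0.
Best responses: q_W = (335 - 3q_R)/6, q_R = (376 - 3q_W)/6.
Solving the pair: q_W = 98/3, q_R = 139/3.

46.33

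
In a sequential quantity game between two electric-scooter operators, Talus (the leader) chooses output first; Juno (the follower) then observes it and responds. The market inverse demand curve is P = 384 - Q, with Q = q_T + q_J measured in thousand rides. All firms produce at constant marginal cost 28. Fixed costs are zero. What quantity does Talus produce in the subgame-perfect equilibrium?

178

Solve by backward induction. Given q_T, the follower Juno maximises π_J = (384 - q_T - q_J)q_J - 28q_J.
Setting the follower's marginal profit to zero, 356 - q_T - 2q_J = 0, i.e. q_J = (356 - q_T)/2.
The leader anticipates this reaction. Substituting into P = 384 - Q gives P = 206 - (1/2)q_T, so π_T = (206 - (1/2)q_T)q_T - 28q_T.
The leader's first-order condition 178 - q_T = 0 yields q_T = 178.
Then q_J = (356 - 178)/2 = 89.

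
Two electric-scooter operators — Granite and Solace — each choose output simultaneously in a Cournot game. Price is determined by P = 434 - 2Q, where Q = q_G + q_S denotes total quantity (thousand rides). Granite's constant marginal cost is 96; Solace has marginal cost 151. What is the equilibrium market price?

Granite's profit: π_G = (434 - 2Q)q_G - (96q_G). Setting ∂π_G/∂q_G = 0: 338 - 4q_G - 2(q_S) = 0.
Solace's first-order condition: 283 - 4q_S - 2(q_G) = 0.
Rearranging gives the reaction functions q_G = (338 - 2q_S)/4 and q_S = (283 - 2q_G)/4.
Substituting one into the other gives q_G = 131/2 and q_S = 38.
Total output Q = 207/2, so price P = 434 - 2·(207/2) = 227.

227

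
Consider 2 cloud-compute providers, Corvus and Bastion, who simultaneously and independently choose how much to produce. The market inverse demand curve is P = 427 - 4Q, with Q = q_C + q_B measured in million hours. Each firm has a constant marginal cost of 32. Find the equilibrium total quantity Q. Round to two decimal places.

65.83

A representative firm's profit is π_i = q_i(427 - 4Q) - 32q_i.
First-order condition (treating rivals' output as given): 395 - 8q_i - 4q_j = 0.
By symmetry each firm produces the same amount; substituting q_j = q_i yields q_i = 395/12.
Total output Q = 395/12 + 395/12 = 395/6.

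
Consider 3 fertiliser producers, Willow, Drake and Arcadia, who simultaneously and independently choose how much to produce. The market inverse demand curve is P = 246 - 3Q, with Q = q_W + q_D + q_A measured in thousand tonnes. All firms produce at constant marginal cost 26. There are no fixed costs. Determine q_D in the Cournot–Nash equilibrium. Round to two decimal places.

A representative firm's profit is π_i = q_i(246 - 3Q) - 26q_i.
Setting ∂π_i/∂q_i = 0 with rivals' quantities fixed: 220 - 6q_i - 3·Σ_{j≠i} q_j = 0.
With identical firms every q_j equals q_i, so Σ_{j≠i} q_j = 2q_i and 220 = 12q_i, giving q_i = 55/3.

18.33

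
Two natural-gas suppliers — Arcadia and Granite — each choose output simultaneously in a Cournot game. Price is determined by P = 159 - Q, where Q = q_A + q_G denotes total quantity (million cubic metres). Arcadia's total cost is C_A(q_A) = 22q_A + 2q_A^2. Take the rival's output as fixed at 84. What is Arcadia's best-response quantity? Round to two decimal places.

With the rival's output fixed at 84, Arcadia's profit is π_A = (159 - 84 - q_A)q_A - (22q_A + 2q_A²) = (75 - q_A)q_A - (22q_A + 2q_A²).
∂π_A/∂q_A = 53 - 6q_A = 0, so q_A = 53/6.

8.83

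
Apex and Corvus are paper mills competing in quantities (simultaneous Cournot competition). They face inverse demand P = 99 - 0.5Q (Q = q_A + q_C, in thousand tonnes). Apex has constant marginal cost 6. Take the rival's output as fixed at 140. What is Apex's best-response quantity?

23

With the rival's output fixed at 140, Apex's profit is π_A = (99 - (1/2)·140 - (1/2)q_A)q_A - (6q_A) = (29 - (1/2)q_A)q_A - (6q_A).
∂π_A/∂q_A = 23 - q_A = 0, so q_A = 23.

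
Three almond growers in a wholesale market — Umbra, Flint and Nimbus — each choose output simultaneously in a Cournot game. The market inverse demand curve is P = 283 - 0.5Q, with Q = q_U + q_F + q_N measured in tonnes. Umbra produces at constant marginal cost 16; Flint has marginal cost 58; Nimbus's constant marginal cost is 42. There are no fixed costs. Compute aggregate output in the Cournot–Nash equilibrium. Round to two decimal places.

Umbra's profit: π_U = (283 - 0.5Q)q_U - (16q_U). Setting ∂π_U/∂q_U = 0: 267 - q_U - (1/2)(q_F + q_N) = 0.
Flint's first-order condition: 225 - q_F - (1/2)(q_U + q_N) = 0.
Nimbus's profit: π_N = (283 - 0.5Q)q_N - (42q_N). Setting ∂π_N/∂q_N = 0: 241 - q_N - (1/2)(q_U + q_F) = 0.
Summing all 3 equations gives 733 − 2Q = 0, hence Q = 733/2.
Back-substituting: q_U = (267 − 733/4)/(1/2) = 335/2, q_F = (225 − 733/4)/(1/2) = 167/2, q_N = (241 − 733/4)/(1/2) = 231/2.
Total output Q = 335/2 + 167/2 + 231/2 = 733/2.

366.50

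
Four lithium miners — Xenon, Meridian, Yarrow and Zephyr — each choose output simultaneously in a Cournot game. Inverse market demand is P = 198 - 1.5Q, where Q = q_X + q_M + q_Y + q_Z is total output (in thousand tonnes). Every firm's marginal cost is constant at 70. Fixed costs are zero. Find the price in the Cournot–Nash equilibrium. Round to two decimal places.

95.60

Each firm earns π_i = (198 - 1.5Q)q_i - 70q_i.
Setting ∂π_i/∂q_i = 0 with rivals' quantities fixed: 128 - 3q_i - (3/2)·Σ_{j≠i} q_j = 0.
With identical firms every q_j equals q_i, so Σ_{j≠i} q_j = 3q_i and 128 = (15/2)q_i, giving q_i = 256/15.
Total output Q = 1024/15, so price P = 198 - (3/2)·(1024/15) = 478/5.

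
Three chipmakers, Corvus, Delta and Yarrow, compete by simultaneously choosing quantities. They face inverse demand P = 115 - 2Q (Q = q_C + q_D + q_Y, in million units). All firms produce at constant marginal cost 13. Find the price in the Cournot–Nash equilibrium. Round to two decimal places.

Each firm earns π_i = (115 - 2Q)q_i - 13q_i.
Setting ∂π_i/∂q_i = 0 with rivals' quantities fixed: 102 - 4q_i - 2·Σ_{j≠i} q_j = 0.
By symmetry each firm produces the same amount; substituting Σ_{j≠i} q_j = 2q_i yields q_i = 102/8 = 51/4.
Total output Q = 153/4, so price P = 115 - 2·(153/4) = 77/2.

38.50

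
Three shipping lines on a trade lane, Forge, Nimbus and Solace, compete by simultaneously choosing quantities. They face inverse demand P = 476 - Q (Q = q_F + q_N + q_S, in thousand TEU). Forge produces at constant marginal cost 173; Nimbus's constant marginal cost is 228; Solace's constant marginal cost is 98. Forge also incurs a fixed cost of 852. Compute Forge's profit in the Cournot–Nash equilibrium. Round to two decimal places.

4153.56

Forge's profit: π_F = (476 - Q)q_F - (173q_F). Setting ∂π_F/∂q_F = 0: 303 - 2q_F - (q_N + q_S) = 0.
Nimbus's profit: π_N = (476 - Q)q_N - (228q_N). Setting ∂π_N/∂q_N = 0: 248 - 2q_N - (q_F + q_S) = 0.
Solace's profit: π_S = (476 - Q)q_S - (98q_S). Setting ∂π_S/∂q_S = 0: 378 - 2q_S - (q_F + q_N) = 0.
Adding the 3 conditions: 929 − 2Q − 2Q = 0, i.e. Q = 929/4.
Back-substituting: q_F = (303 − 929/4) = 283/4, q_N = (248 − 929/4) = 63/4, q_S = (378 − 929/4) = 583/4.
Price P = 476 - 929/4 = 975/4.
Forge's profit: (975/4 - 173)·(283/4) - 852 = 4153.5625.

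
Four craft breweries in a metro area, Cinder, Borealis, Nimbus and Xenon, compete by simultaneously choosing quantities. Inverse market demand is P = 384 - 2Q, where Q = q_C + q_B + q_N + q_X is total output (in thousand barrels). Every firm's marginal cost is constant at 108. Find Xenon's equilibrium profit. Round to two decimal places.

Each firm earns π_i = (384 - 2Q)q_i - 108q_i.
Setting ∂π_i/∂q_i = 0 with rivals' quantities fixed: 276 - 4q_i - 2·Σ_{j≠i} q_j = 0.
With identical firms every q_j equals q_i, so Σ_{j≠i} q_j = 3q_i and 276 = 10q_i, giving q_i = 138/5.
Price P = 384 - 2·(552/5) = 816/5.
Xenon's profit: (816/5 - 108)·(138/5) = 1523.5200.

1523.52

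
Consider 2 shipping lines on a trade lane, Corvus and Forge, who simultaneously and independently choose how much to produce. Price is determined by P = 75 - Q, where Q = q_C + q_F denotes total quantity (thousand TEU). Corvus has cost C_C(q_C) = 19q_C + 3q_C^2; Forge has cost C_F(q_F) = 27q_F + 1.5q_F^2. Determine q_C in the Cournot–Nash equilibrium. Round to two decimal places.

Corvus's profit: π_C = (75 - Q)q_C - (19q_C + 3q_C²). Setting ∂π_C/∂q_C = 0: 56 - 8q_C - (q_F) = 0.
Forge's first-order condition: 48 - 5q_F - (q_C) = 0.
So q_C = (56 - q_F)/8 and q_F = (48 - q_C)/5.
Solving the pair: q_C = 232/39, q_F = 328/39.

5.95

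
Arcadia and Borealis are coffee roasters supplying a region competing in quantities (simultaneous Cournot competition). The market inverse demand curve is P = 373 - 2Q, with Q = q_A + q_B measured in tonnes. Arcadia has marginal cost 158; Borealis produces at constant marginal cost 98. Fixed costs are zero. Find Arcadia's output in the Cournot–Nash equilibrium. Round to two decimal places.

Arcadia's profit: π_A = (373 - 2Q)q_A - (158q_A). Setting ∂π_A/∂q_A = 0: 215 - 4q_A - 2(q_B) = 0.
Borealis's profit: π_B = (373 - 2Q)q_B - (98q_B). Setting ∂π_B/∂q_B = 0: 275 - 4q_B - 2(q_A) = 0.
Best responses: q_A = (215 - 2q_B)/4, q_B = (275 - 2q_A)/4.
Substituting one into the other gives q_A = 155/6 and q_B = 335/6.

25.83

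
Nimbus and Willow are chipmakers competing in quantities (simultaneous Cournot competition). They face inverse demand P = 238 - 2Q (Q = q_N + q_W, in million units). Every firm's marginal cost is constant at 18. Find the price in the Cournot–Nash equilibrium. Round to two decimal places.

A representative firm's profit is π_i = q_i(238 - 2Q) - 18q_i.
First-order condition (treating rivals' output as given): 220 - 4q_i - 2q_j = 0.
By symmetry each firm produces the same amount; substituting q_j = q_i yields q_i = 220/6 = 110/3.
Total output Q = 220/3, so price P = 238 - 2·(220/3) = 274/3.

91.33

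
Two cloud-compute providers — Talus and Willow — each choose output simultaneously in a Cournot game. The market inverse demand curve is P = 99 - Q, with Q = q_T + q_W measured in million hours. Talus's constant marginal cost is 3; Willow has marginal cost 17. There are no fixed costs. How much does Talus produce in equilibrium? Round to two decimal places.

36.67

Talus's profit: π_T = (99 - Q)q_T - (3q_T). Setting ∂π_T/∂q_T = 0: 96 - 2q_T - (q_W) = 0.
Willow's profit: π_W = (99 - Q)q_W - (17q_W). Setting ∂π_W/∂q_W = 0: 82 - 2q_W - (q_T) = 0.
So q_T = (96 - q_W)/2 and q_W = (82 - q_T)/2.
Substituting one into the other gives q_T = 110/3 and q_W = 68/3.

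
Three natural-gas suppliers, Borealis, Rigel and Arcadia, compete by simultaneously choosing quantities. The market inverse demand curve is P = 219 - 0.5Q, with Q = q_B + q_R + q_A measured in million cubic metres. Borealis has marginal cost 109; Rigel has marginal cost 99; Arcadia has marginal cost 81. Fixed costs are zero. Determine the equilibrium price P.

127

Borealis's profit: π_B = (219 - 0.5Q)q_B - (109q_B). Setting ∂π_B/∂q_B = 0: 110 - q_B - (1/2)(q_R + q_A) = 0.
Rigel's first-order condition: 120 - q_R - (1/2)(q_B + q_A) = 0.
Arcadia's profit: π_A = (219 - 0.5Q)q_A - (81q_A). Setting ∂π_A/∂q_A = 0: 138 - q_A - (1/2)(q_B + q_R) = 0.
Adding the 3 conditions: 368 − Q − Q = 0, i.e. Q = 184.
Back-substituting: q_B = (110 − 92)/(1/2) = 36, q_R = (120 − 92)/(1/2) = 56, q_A = (138 − 92)/(1/2) = 92.
Total output Q = 184, so price P = 219 - (1/2)·184 = 127.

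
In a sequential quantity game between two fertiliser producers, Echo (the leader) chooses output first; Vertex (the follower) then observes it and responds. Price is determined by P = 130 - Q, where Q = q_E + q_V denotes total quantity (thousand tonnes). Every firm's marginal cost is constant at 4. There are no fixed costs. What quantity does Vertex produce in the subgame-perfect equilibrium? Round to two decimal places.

The follower Vertex best-responds to any q_E: π_V = (130 - Q)q_V - 4q_V.
Setting the follower's marginal profit to zero, 126 - q_E - 2q_V = 0, i.e. q_V = (126 - q_E)/2.
The leader anticipates this reaction. Substituting into P = 130 - Q gives P = 67 - (1/2)q_E, so π_E = (67 - (1/2)q_E)q_E - 4q_E.
Maximising: ∂π_E/∂q_E = 63 - q_E = 0, giving q_E = 63.
Then q_V = (126 - 63)/2 = 63/2.

31.50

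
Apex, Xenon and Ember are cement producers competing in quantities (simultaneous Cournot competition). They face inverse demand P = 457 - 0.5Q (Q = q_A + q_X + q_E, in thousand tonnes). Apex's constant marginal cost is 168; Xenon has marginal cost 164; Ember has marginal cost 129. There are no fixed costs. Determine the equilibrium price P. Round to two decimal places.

229.50

Apex's profit: π_A = (457 - 0.5Q)q_A - (168q_A). Setting ∂π_A/∂q_A = 0: 289 - q_A - (1/2)(q_X + q_E) = 0.
Xenon's first-order condition: 293 - q_X - (1/2)(q_A + q_E) = 0.
Ember's first-order condition: 328 - q_E - (1/2)(q_A + q_X) = 0.
Adding the 3 first-order conditions: 910 − 2Q = 0, so Q = 455.
Back-substituting: q_A = (289 − 455/2)/(1/2) = 123, q_X = (293 − 455/2)/(1/2) = 131, q_E = (328 − 455/2)/(1/2) = 201.
Total output Q = 455, so price P = 457 - (1/2)·455 = 459/2.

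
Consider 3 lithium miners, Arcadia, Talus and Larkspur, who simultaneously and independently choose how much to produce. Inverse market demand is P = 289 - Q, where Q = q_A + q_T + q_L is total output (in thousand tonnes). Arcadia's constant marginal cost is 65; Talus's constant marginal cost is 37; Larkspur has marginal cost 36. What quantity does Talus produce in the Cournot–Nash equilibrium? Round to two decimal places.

Arcadia's profit: π_A = (289 - Q)q_A - (65q_A). Setting ∂π_A/∂q_A = 0: 224 - 2q_A - (q_T + q_L) = 0.
Talus's first-order condition: 252 - 2q_T - (q_A + q_L) = 0.
Larkspur's profit: π_L = (289 - Q)q_L - (36q_L). Setting ∂π_L/∂q_L = 0: 253 - 2q_L - (q_A + q_T) = 0.
Adding the 3 conditions: 729 − 2Q − 2Q = 0, i.e. Q = 729/4.
Back-substituting: q_A = (224 − 729/4) = 167/4, q_T = (252 − 729/4) = 279/4, q_L = (253 − 729/4) = 283/4.

69.75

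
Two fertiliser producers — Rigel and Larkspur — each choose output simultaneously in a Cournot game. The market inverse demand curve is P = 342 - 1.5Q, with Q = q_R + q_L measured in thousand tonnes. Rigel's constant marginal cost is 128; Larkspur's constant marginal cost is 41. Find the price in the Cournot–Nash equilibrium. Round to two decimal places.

Rigel's profit: π_R = (342 - 1.5Q)q_R - (128q_R). Setting ∂π_R/∂q_R = 0: 214 - 3q_R - (3/2)(q_L) = 0.
Larkspur's first-order condition: 301 - 3q_L - (3/2)(q_R) = 0.
Best responses: q_R = (214 - (3/2)q_L)/3, q_L = (301 - (3/2)q_R)/3.
Solving the pair: q_R = 254/9, q_L = 776/9.
Total output Q = 1030/9, so price P = 342 - (3/2)·(1030/9) = 511/3.

170.33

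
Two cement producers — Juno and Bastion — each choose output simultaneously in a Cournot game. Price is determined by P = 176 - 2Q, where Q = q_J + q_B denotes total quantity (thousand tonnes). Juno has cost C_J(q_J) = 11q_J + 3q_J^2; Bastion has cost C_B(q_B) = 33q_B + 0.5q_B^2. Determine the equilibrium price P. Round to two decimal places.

104.74

Juno's profit: π_J = (176 - 2Q)q_J - (11q_J + 3q_J²). Setting ∂π_J/∂q_J = 0: 165 - 10q_J - 2(q_B) = 0.
Bastion's profit: π_B = (176 - 2Q)q_B - (33q_B + (1/2)q_B²). Setting ∂π_B/∂q_B = 0: 143 - 5q_B - 2(q_J) = 0.
Best responses: q_J = (165 - 2q_B)/10, q_B = (143 - 2q_J)/5.
Solving the pair: q_J = 539/46, q_B = 550/23.
Total output Q = 1639/46, so price P = 176 - 2·(1639/46) = 104.7391.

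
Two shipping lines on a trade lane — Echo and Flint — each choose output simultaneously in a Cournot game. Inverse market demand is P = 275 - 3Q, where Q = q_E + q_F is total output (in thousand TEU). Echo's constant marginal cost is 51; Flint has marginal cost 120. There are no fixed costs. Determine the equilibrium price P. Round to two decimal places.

148.67

Echo's profit: π_E = (275 - 3Q)q_E - (51q_E). Setting ∂π_E/∂q_E = 0: 224 - 6q_E - 3(q_F) = 0.
Flint's profit: π_F = (275 - 3Q)q_F - (120q_F). Setting ∂π_F/∂q_F = 0: 155 - 6q_F - 3(q_E) = 0.
Best responses: q_E = (224 - 3q_F)/6, q_F = (155 - 3q_E)/6.
Substituting one into the other gives q_E = 293/9 and q_F = 86/9.
Total output Q = 379/9, so price P = 275 - 3·(379/9) = 446/3.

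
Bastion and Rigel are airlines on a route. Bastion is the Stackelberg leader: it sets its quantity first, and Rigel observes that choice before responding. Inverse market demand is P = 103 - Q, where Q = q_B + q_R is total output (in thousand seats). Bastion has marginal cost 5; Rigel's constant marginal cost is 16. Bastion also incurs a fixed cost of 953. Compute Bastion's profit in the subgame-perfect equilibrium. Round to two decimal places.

532.13

The follower Rigel best-responds to any q_B: π_R = (103 - Q)q_R - 16q_R.
∂π_R/∂q_R = 87 - q_B - 2q_R = 0 gives the reaction function q_R = (87 - q_B)/2.
The leader anticipates this reaction. Substituting into P = 103 - Q gives P = 119/2 - (1/2)q_B, so π_B = (119/2 - (1/2)q_B)q_B - 5q_B.
Leader FOC: 109/2 - q_B = 0, so q_B = 109/2.
Then q_R = (87 - 109/2)/2 = 65/4.
Price P = 103 - 283/4 = 129/4.
Bastion's profit: (129/4 - 5)·(109/2) - 953 = 532.1250.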